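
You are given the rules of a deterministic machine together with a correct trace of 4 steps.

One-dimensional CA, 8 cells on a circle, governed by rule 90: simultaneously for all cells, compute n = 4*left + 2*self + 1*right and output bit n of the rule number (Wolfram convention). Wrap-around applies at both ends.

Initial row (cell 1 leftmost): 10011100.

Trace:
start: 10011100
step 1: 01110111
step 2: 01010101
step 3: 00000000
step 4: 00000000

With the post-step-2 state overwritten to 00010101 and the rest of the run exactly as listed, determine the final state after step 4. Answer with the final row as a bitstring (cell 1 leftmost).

state after step 2 := 00010101
step 3: 10100000
step 4: 00010001

00010001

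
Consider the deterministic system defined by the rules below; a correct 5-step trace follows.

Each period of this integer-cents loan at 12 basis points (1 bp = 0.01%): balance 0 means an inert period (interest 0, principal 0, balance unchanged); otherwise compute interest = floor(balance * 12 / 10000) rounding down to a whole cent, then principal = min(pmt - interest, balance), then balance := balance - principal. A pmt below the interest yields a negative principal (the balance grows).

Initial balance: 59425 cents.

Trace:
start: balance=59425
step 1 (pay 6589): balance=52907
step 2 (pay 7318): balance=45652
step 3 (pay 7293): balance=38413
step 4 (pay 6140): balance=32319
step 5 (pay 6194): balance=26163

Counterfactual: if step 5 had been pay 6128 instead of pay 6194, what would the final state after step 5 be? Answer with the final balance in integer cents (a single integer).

26229

(re-executing from step 5 with the substitution; state before step 5: balance=32319)
step 5 (pay 6128): balance=26229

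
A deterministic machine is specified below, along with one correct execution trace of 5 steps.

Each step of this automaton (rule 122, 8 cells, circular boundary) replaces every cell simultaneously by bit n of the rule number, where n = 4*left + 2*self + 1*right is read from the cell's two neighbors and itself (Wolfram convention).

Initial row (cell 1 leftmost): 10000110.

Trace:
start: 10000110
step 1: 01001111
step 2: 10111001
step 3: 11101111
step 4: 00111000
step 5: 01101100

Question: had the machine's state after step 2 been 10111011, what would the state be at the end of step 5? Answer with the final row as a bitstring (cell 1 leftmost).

state after step 2 := 10111011
step 3: 11101110
step 4: 10111011
step 5: 11101110

11101110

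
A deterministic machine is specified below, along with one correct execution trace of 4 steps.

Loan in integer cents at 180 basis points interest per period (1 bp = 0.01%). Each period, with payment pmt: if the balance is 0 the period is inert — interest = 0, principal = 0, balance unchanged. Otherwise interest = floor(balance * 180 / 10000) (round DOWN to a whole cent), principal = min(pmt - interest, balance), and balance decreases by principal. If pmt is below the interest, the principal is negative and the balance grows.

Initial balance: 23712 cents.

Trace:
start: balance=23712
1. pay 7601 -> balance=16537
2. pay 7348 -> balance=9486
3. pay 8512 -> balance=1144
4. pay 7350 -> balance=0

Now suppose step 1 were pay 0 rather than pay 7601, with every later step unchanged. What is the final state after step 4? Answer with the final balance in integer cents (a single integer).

(re-executing from step 1 with the substitution; state before step 1: balance=23712)
1. pay 0 -> balance=24138
2. pay 7348 -> balance=17224
3. pay 8512 -> balance=9022
4. pay 7350 -> balance=1834

1834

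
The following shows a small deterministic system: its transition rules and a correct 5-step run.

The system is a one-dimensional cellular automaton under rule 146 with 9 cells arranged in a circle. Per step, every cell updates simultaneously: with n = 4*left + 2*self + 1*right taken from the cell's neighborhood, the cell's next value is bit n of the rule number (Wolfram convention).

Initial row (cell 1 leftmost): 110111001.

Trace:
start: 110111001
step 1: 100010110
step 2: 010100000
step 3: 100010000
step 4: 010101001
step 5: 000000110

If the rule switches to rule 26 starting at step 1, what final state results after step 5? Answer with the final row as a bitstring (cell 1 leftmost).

011001000

(re-executing steps 1..5 under rule 26; state before step 1: 110111001)
step 1: 000100111
step 2: 101011100
step 3: 000010011
step 4: 100101110
step 5: 011001000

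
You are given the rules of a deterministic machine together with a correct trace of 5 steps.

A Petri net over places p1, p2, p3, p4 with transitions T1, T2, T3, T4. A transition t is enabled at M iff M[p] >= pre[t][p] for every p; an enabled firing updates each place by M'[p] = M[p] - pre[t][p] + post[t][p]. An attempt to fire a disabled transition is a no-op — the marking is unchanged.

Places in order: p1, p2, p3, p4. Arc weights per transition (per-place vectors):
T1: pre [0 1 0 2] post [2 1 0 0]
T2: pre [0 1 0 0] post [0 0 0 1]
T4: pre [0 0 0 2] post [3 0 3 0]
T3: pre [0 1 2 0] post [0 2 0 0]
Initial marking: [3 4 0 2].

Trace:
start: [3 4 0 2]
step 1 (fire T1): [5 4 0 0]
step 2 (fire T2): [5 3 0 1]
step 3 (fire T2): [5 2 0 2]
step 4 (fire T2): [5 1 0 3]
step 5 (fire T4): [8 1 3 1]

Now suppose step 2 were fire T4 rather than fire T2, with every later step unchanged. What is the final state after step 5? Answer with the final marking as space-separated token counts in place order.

(re-executing from step 2 with the substitution; state before step 2: [5 4 0 0])
step 2 (fire T4): [5 4 0 0]
step 3 (fire T2): [5 3 0 1]
step 4 (fire T2): [5 2 0 2]
step 5 (fire T4): [8 2 3 0]

8 2 3 0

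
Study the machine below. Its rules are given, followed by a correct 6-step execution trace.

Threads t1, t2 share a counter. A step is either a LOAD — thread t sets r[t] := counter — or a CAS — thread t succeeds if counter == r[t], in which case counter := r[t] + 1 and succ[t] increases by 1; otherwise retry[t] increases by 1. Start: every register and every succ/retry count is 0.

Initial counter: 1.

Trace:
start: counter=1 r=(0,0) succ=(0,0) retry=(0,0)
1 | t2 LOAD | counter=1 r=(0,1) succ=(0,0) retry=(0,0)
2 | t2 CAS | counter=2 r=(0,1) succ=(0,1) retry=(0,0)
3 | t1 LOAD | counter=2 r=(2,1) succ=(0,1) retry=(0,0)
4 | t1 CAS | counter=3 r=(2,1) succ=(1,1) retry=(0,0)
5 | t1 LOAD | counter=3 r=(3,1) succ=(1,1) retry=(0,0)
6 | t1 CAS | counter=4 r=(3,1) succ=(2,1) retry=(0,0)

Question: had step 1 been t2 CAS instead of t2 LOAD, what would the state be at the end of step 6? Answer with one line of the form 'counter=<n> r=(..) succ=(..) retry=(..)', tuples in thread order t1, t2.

counter=3 r=(2,0) succ=(2,0) retry=(0,2)

(re-executing from step 1 with the substitution; state before step 1: counter=1 r=(0,0) succ=(0,0) retry=(0,0))
1 | t2 CAS | counter=1 r=(0,0) succ=(0,0) retry=(0,1)
2 | t2 CAS | counter=1 r=(0,0) succ=(0,0) retry=(0,2)
3 | t1 LOAD | counter=1 r=(1,0) succ=(0,0) retry=(0,2)
4 | t1 CAS | counter=2 r=(1,0) succ=(1,0) retry=(0,2)
5 | t1 LOAD | counter=2 r=(2,0) succ=(1,0) retry=(0,2)
6 | t1 CAS | counter=3 r=(2,0) succ=(2,0) retry=(0,2)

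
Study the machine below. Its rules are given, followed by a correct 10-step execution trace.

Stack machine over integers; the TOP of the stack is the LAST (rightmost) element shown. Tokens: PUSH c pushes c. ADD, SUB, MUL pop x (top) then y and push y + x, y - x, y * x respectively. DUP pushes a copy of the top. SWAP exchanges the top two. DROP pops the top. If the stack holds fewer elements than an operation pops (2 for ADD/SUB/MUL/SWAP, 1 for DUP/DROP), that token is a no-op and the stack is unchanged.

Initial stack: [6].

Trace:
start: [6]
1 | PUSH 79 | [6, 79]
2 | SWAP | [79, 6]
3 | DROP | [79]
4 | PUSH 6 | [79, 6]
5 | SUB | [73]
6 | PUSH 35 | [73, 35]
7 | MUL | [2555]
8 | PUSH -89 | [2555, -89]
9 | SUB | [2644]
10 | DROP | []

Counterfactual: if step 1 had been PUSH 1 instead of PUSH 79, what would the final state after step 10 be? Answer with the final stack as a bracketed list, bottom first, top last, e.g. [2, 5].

[]

(re-executing from step 1 with the substitution; state before step 1: [6])
1 | PUSH 1 | [6, 1]
2 | SWAP | [1, 6]
3 | DROP | [1]
4 | PUSH 6 | [1, 6]
5 | SUB | [-5]
6 | PUSH 35 | [-5, 35]
7 | MUL | [-175]
8 | PUSH -89 | [-175, -89]
9 | SUB | [-86]
10 | DROP | []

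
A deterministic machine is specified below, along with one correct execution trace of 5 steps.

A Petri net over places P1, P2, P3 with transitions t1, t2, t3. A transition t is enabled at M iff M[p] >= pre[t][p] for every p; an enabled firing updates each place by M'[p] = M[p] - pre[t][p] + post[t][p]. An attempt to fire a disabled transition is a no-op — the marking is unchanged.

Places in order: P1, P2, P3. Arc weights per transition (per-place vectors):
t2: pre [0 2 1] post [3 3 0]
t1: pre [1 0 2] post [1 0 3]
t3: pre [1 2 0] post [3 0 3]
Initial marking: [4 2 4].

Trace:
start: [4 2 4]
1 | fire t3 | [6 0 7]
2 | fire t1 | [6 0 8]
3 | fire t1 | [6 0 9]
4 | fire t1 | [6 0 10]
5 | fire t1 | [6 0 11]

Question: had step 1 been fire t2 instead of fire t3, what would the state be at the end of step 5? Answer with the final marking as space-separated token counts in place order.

7 3 7

(re-executing from step 1 with the substitution; state before step 1: [4 2 4])
1 | fire t2 | [7 3 3]
2 | fire t1 | [7 3 4]
3 | fire t1 | [7 3 5]
4 | fire t1 | [7 3 6]
5 | fire t1 | [7 3 7]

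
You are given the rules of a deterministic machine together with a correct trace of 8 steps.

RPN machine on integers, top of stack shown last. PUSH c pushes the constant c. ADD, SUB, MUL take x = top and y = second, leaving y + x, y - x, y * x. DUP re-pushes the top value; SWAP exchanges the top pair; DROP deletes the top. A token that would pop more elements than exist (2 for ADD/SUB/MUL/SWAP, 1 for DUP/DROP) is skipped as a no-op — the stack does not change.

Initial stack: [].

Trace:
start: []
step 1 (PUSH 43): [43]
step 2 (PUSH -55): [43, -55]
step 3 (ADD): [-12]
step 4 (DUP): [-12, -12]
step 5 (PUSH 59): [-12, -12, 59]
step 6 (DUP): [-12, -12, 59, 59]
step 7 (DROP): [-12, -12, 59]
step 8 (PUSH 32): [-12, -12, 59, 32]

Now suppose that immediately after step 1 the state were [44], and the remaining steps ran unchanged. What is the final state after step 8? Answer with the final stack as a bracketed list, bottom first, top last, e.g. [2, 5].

[-11, -11, 59, 32]

state after step 1 := [44]
step 2 (PUSH -55): [44, -55]
step 3 (ADD): [-11]
step 4 (DUP): [-11, -11]
step 5 (PUSH 59): [-11, -11, 59]
step 6 (DUP): [-11, -11, 59, 59]
step 7 (DROP): [-11, -11, 59]
step 8 (PUSH 32): [-11, -11, 59, 32]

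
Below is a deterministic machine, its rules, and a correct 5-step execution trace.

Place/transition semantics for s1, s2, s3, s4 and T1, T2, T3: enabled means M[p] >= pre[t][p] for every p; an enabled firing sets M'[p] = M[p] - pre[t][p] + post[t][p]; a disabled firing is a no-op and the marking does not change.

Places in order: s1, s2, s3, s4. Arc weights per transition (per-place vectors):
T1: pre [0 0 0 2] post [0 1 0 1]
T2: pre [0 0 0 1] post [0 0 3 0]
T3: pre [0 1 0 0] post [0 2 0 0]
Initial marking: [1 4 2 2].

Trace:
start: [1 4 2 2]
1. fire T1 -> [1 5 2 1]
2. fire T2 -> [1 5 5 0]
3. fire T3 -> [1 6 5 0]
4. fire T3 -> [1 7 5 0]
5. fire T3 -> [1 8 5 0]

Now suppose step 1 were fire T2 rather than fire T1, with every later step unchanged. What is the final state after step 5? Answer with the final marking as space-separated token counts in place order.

1 7 8 0

(re-executing from step 1 with the substitution; state before step 1: [1 4 2 2])
1. fire T2 -> [1 4 5 1]
2. fire T2 -> [1 4 8 0]
3. fire T3 -> [1 5 8 0]
4. fire T3 -> [1 6 8 0]
5. fire T3 -> [1 7 8 0]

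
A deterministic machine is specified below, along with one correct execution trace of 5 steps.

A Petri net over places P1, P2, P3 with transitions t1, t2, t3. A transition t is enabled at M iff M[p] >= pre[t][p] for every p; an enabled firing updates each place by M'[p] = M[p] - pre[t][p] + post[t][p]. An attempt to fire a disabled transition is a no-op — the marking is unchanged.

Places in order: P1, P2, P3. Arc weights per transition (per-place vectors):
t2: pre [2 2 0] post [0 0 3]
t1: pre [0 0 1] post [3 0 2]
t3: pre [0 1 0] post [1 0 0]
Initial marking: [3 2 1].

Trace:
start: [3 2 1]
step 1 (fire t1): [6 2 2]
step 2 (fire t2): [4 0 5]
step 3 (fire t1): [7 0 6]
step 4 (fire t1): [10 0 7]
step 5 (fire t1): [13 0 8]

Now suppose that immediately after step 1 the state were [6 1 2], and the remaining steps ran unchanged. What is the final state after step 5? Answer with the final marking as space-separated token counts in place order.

state after step 1 := [6 1 2]
step 2 (fire t2): [6 1 2]
step 3 (fire t1): [9 1 3]
step 4 (fire t1): [12 1 4]
step 5 (fire t1): [15 1 5]

15 1 5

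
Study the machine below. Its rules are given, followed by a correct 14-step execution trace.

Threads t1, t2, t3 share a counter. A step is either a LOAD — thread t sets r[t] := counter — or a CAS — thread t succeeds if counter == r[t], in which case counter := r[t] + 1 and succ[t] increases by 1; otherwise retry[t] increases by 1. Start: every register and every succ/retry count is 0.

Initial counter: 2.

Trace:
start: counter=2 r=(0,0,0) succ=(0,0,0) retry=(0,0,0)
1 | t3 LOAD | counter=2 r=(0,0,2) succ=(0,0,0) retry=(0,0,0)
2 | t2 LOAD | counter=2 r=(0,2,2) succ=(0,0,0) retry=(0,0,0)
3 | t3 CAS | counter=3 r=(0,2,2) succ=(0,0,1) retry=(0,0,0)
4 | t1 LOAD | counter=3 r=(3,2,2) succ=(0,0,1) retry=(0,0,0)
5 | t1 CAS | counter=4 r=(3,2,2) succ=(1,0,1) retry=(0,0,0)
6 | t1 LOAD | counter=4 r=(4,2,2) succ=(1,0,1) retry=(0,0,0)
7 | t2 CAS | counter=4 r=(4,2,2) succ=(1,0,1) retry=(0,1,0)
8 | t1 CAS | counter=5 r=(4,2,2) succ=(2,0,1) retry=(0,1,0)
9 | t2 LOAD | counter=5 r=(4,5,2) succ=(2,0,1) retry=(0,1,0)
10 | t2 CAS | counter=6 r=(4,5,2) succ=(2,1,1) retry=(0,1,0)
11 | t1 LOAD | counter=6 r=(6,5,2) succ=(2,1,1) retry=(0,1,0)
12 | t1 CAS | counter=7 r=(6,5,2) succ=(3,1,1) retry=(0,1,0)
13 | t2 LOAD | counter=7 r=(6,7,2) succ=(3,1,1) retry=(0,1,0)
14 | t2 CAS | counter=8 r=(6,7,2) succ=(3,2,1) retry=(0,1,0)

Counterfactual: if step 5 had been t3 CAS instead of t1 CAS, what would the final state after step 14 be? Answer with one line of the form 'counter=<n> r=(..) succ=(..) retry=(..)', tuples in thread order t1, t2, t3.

counter=7 r=(5,6,2) succ=(2,2,1) retry=(0,1,1)

(re-executing from step 5 with the substitution; state before step 5: counter=3 r=(3,2,2) succ=(0,0,1) retry=(0,0,0))
5 | t3 CAS | counter=3 r=(3,2,2) succ=(0,0,1) retry=(0,0,1)
6 | t1 LOAD | counter=3 r=(3,2,2) succ=(0,0,1) retry=(0,0,1)
7 | t2 CAS | counter=3 r=(3,2,2) succ=(0,0,1) retry=(0,1,1)
8 | t1 CAS | counter=4 r=(3,2,2) succ=(1,0,1) retry=(0,1,1)
9 | t2 LOAD | counter=4 r=(3,4,2) succ=(1,0,1) retry=(0,1,1)
10 | t2 CAS | counter=5 r=(3,4,2) succ=(1,1,1) retry=(0,1,1)
11 | t1 LOAD | counter=5 r=(5,4,2) succ=(1,1,1) retry=(0,1,1)
12 | t1 CAS | counter=6 r=(5,4,2) succ=(2,1,1) retry=(0,1,1)
13 | t2 LOAD | counter=6 r=(5,6,2) succ=(2,1,1) retry=(0,1,1)
14 | t2 CAS | counter=7 r=(5,6,2) succ=(2,2,1) retry=(0,1,1)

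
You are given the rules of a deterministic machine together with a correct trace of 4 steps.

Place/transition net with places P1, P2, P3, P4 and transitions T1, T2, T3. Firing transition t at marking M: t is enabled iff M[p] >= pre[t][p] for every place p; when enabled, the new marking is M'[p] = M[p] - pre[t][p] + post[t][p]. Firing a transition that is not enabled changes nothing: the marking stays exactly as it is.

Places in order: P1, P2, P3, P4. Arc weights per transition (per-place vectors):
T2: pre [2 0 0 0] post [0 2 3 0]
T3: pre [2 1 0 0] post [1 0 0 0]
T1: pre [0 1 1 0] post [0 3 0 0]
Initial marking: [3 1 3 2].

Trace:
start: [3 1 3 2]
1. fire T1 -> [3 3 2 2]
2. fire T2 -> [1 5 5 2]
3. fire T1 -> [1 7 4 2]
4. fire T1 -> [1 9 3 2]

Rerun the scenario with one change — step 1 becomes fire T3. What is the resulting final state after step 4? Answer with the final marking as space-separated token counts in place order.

0 6 4 2

(re-executing from step 1 with the substitution; state before step 1: [3 1 3 2])
1. fire T3 -> [2 0 3 2]
2. fire T2 -> [0 2 6 2]
3. fire T1 -> [0 4 5 2]
4. fire T1 -> [0 6 4 2]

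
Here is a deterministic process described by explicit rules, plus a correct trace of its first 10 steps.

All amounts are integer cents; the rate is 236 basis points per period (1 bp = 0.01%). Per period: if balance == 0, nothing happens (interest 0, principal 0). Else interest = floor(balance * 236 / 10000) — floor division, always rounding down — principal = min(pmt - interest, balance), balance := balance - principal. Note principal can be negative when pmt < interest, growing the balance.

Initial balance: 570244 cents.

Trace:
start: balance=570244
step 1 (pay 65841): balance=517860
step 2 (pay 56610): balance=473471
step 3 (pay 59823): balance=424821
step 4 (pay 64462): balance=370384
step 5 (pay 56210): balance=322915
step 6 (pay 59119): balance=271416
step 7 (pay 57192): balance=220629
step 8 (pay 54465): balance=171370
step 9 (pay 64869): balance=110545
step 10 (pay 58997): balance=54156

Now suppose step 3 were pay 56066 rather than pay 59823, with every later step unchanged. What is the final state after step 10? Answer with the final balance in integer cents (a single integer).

(re-executing from step 3 with the substitution; state before step 3: balance=473471)
step 3 (pay 56066): balance=428578
step 4 (pay 64462): balance=374230
step 5 (pay 56210): balance=326851
step 6 (pay 59119): balance=275445
step 7 (pay 57192): balance=224753
step 8 (pay 54465): balance=175592
step 9 (pay 64869): balance=114866
step 10 (pay 58997): balance=58579

58579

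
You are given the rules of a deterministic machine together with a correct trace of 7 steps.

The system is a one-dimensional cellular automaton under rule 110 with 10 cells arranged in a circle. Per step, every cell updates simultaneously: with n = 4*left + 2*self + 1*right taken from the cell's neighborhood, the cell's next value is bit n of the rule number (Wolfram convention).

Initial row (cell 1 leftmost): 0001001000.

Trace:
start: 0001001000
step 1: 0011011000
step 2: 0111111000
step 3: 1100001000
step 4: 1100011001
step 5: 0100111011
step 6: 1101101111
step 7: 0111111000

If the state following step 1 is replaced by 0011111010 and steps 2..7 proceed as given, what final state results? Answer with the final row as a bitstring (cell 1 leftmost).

state after step 1 := 0011111010
step 2: 0110001110
step 3: 1110011010
step 4: 1010111111
step 5: 1111100000
step 6: 1000100001
step 7: 1001100011

1001100011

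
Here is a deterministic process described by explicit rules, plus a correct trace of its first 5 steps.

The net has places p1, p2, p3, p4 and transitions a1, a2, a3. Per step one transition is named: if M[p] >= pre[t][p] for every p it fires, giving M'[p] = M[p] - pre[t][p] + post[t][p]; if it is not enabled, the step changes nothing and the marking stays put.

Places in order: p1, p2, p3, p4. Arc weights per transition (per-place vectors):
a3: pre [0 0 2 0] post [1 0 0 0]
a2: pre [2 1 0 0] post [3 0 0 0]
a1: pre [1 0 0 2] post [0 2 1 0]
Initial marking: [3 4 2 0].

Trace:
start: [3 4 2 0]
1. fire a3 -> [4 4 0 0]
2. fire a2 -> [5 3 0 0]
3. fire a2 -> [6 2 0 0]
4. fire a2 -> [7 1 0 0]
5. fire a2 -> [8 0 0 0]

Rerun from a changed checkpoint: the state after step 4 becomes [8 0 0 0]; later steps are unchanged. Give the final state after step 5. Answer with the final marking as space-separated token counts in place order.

state after step 4 := [8 0 0 0]
5. fire a2 -> [8 0 0 0]

8 0 0 0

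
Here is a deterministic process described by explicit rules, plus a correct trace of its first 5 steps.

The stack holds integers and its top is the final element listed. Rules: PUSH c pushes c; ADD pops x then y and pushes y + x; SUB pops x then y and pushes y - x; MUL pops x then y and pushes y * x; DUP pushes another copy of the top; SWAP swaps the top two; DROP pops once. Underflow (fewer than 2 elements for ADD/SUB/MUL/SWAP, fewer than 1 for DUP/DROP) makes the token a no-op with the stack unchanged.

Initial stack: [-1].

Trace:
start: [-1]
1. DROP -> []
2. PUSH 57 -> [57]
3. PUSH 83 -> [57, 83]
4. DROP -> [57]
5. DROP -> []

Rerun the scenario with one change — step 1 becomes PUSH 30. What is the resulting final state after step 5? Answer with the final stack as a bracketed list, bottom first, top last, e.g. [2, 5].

(re-executing from step 1 with the substitution; state before step 1: [-1])
1. PUSH 30 -> [-1, 30]
2. PUSH 57 -> [-1, 30, 57]
3. PUSH 83 -> [-1, 30, 57, 83]
4. DROP -> [-1, 30, 57]
5. DROP -> [-1, 30]

[-1, 30]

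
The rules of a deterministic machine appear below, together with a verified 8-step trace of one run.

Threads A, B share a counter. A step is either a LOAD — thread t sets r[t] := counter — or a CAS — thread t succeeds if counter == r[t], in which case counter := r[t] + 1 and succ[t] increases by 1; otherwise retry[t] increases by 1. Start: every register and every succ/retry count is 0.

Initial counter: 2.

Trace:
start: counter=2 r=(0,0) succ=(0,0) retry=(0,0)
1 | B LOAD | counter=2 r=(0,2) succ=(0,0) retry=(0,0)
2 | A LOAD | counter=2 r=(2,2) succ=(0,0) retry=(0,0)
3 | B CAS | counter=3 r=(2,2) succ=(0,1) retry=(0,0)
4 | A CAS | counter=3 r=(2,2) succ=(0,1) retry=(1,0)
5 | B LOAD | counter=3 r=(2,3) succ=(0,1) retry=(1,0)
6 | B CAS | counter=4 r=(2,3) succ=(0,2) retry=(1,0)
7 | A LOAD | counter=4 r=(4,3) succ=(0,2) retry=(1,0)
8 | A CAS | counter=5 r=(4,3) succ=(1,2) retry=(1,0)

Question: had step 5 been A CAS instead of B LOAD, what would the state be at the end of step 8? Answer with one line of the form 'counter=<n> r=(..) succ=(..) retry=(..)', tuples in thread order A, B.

(re-executing from step 5 with the substitution; state before step 5: counter=3 r=(2,2) succ=(0,1) retry=(1,0))
5 | A CAS | counter=3 r=(2,2) succ=(0,1) retry=(2,0)
6 | B CAS | counter=3 r=(2,2) succ=(0,1) retry=(2,1)
7 | A LOAD | counter=3 r=(3,2) succ=(0,1) retry=(2,1)
8 | A CAS | counter=4 r=(3,2) succ=(1,1) retry=(2,1)

counter=4 r=(3,2) succ=(1,1) retry=(2,1)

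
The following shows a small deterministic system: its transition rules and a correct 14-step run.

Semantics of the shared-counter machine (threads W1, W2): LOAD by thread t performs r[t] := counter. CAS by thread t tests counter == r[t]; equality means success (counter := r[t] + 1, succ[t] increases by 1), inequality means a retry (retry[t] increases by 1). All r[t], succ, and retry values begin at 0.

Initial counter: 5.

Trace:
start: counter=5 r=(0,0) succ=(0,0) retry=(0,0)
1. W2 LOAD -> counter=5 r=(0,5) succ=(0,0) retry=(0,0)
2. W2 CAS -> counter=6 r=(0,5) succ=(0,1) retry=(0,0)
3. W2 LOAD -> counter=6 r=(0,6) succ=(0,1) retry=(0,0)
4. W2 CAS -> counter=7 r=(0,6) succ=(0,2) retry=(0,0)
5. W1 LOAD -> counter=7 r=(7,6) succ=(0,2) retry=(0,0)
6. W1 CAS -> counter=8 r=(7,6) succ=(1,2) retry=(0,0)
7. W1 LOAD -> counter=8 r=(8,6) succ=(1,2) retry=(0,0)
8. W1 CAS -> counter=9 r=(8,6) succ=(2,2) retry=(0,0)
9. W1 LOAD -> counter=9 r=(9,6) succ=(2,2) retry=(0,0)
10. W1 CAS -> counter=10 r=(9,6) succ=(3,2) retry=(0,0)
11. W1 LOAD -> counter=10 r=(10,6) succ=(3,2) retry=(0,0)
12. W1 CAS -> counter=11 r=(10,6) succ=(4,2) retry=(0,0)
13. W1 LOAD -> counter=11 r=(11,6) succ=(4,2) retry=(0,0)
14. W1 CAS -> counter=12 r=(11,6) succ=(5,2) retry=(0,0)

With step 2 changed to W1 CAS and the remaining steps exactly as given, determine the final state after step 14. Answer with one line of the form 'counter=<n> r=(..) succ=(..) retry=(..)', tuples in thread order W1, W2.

counter=11 r=(10,5) succ=(5,1) retry=(1,0)

(re-executing from step 2 with the substitution; state before step 2: counter=5 r=(0,5) succ=(0,0) retry=(0,0))
2. W1 CAS -> counter=5 r=(0,5) succ=(0,0) retry=(1,0)
3. W2 LOAD -> counter=5 r=(0,5) succ=(0,0) retry=(1,0)
4. W2 CAS -> counter=6 r=(0,5) succ=(0,1) retry=(1,0)
5. W1 LOAD -> counter=6 r=(6,5) succ=(0,1) retry=(1,0)
6. W1 CAS -> counter=7 r=(6,5) succ=(1,1) retry=(1,0)
7. W1 LOAD -> counter=7 r=(7,5) succ=(1,1) retry=(1,0)
8. W1 CAS -> counter=8 r=(7,5) succ=(2,1) retry=(1,0)
9. W1 LOAD -> counter=8 r=(8,5) succ=(2,1) retry=(1,0)
10. W1 CAS -> counter=9 r=(8,5) succ=(3,1) retry=(1,0)
11. W1 LOAD -> counter=9 r=(9,5) succ=(3,1) retry=(1,0)
12. W1 CAS -> counter=10 r=(9,5) succ=(4,1) retry=(1,0)
13. W1 LOAD -> counter=10 r=(10,5) succ=(4,1) retry=(1,0)
14. W1 CAS -> counter=11 r=(10,5) succ=(5,1) retry=(1,0)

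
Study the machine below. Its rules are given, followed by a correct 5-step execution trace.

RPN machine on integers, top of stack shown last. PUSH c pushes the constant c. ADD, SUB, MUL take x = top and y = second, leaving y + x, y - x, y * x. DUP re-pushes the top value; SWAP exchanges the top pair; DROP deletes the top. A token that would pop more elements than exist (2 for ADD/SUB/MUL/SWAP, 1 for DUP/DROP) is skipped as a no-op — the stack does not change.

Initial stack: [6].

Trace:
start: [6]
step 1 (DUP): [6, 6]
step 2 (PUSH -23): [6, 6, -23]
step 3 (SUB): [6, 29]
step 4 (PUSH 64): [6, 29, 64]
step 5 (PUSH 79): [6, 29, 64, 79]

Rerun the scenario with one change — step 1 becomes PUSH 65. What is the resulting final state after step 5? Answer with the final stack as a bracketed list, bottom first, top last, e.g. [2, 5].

[6, 88, 64, 79]

(re-executing from step 1 with the substitution; state before step 1: [6])
step 1 (PUSH 65): [6, 65]
step 2 (PUSH -23): [6, 65, -23]
step 3 (SUB): [6, 88]
step 4 (PUSH 64): [6, 88, 64]
step 5 (PUSH 79): [6, 88, 64, 79]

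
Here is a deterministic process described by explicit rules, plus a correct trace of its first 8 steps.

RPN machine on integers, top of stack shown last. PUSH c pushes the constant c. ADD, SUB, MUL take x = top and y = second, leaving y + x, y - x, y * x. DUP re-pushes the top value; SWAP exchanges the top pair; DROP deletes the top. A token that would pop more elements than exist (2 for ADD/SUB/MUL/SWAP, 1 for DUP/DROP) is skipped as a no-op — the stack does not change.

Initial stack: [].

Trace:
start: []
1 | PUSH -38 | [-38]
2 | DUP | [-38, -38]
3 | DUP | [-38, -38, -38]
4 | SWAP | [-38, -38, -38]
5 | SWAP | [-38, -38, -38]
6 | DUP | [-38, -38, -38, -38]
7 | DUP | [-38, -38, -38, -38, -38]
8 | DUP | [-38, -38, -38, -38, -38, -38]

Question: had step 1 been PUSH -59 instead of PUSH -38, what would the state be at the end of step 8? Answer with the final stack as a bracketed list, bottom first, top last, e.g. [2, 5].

(re-executing from step 1 with the substitution; state before step 1: [])
1 | PUSH -59 | [-59]
2 | DUP | [-59, -59]
3 | DUP | [-59, -59, -59]
4 | SWAP | [-59, -59, -59]
5 | SWAP | [-59, -59, -59]
6 | DUP | [-59, -59, -59, -59]
7 | DUP | [-59, -59, -59, -59, -59]
8 | DUP | [-59, -59, -59, -59, -59, -59]

[-59, -59, -59, -59, -59, -59]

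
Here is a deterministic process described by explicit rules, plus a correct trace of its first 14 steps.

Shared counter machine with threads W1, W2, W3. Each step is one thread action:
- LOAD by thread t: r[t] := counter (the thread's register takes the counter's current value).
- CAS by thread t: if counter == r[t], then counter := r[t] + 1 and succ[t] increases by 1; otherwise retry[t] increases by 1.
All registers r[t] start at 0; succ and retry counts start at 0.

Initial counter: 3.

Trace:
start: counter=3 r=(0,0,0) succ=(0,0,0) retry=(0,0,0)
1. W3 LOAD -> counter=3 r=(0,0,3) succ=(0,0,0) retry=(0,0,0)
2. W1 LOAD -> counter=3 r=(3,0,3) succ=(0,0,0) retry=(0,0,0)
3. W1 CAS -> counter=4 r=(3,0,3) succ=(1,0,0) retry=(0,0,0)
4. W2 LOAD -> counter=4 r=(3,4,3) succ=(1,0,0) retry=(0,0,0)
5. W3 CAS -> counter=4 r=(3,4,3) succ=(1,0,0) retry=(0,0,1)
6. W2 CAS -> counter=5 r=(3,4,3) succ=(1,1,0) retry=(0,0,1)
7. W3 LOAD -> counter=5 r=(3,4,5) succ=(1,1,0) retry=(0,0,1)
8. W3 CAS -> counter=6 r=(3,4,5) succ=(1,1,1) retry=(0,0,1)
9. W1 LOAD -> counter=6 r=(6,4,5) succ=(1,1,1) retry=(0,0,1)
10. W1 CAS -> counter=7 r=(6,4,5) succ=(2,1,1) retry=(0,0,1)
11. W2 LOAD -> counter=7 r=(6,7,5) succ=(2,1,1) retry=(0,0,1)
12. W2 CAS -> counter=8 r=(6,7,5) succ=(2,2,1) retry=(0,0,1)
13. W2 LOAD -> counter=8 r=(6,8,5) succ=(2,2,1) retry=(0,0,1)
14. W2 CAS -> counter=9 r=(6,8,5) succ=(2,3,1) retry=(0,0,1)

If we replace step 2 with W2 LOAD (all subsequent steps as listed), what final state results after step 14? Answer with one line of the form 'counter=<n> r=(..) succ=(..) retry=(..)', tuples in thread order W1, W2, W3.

(re-executing from step 2 with the substitution; state before step 2: counter=3 r=(0,0,3) succ=(0,0,0) retry=(0,0,0))
2. W2 LOAD -> counter=3 r=(0,3,3) succ=(0,0,0) retry=(0,0,0)
3. W1 CAS -> counter=3 r=(0,3,3) succ=(0,0,0) retry=(1,0,0)
4. W2 LOAD -> counter=3 r=(0,3,3) succ=(0,0,0) retry=(1,0,0)
5. W3 CAS -> counter=4 r=(0,3,3) succ=(0,0,1) retry=(1,0,0)
6. W2 CAS -> counter=4 r=(0,3,3) succ=(0,0,1) retry=(1,1,0)
7. W3 LOAD -> counter=4 r=(0,3,4) succ=(0,0,1) retry=(1,1,0)
8. W3 CAS -> counter=5 r=(0,3,4) succ=(0,0,2) retry=(1,1,0)
9. W1 LOAD -> counter=5 r=(5,3,4) succ=(0,0,2) retry=(1,1,0)
10. W1 CAS -> counter=6 r=(5,3,4) succ=(1,0,2) retry=(1,1,0)
11. W2 LOAD -> counter=6 r=(5,6,4) succ=(1,0,2) retry=(1,1,0)
12. W2 CAS -> counter=7 r=(5,6,4) succ=(1,1,2) retry=(1,1,0)
13. W2 LOAD -> counter=7 r=(5,7,4) succ=(1,1,2) retry=(1,1,0)
14. W2 CAS -> counter=8 r=(5,7,4) succ=(1,2,2) retry=(1,1,0)

counter=8 r=(5,7,4) succ=(1,2,2) retry=(1,1,0)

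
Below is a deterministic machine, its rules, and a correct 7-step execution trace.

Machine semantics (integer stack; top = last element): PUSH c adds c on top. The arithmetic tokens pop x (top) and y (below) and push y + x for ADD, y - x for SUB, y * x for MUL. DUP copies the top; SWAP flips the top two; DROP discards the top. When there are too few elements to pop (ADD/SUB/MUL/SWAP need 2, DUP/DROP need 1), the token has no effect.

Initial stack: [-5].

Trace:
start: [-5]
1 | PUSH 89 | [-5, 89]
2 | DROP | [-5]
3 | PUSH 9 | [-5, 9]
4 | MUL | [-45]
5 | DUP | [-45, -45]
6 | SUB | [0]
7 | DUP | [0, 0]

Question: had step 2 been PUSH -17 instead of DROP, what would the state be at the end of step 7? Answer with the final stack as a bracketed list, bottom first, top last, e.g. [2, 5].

[-5, 89, 0, 0]

(re-executing from step 2 with the substitution; state before step 2: [-5, 89])
2 | PUSH -17 | [-5, 89, -17]
3 | PUSH 9 | [-5, 89, -17, 9]
4 | MUL | [-5, 89, -153]
5 | DUP | [-5, 89, -153, -153]
6 | SUB | [-5, 89, 0]
7 | DUP | [-5, 89, 0, 0]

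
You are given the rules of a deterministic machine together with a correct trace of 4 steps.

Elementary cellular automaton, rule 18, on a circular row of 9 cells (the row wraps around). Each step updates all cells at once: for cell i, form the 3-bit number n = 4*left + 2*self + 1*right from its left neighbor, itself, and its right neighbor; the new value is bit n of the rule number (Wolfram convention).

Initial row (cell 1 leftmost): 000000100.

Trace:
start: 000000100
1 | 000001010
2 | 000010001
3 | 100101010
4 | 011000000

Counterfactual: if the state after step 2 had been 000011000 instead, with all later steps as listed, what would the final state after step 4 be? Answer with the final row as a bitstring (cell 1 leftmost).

state after step 2 := 000011000
3 | 000100100
4 | 001011010

001011010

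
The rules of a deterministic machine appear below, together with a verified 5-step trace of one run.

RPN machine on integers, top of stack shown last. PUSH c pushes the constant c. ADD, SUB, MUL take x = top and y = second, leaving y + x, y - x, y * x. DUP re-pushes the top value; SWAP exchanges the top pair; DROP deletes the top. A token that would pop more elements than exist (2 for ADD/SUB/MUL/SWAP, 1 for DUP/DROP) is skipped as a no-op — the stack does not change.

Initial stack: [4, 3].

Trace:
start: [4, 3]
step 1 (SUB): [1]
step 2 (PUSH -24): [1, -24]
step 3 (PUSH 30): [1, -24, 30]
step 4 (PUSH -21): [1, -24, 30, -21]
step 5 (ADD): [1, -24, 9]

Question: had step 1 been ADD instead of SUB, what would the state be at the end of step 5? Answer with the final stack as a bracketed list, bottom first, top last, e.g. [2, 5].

[7, -24, 9]

(re-executing from step 1 with the substitution; state before step 1: [4, 3])
step 1 (ADD): [7]
step 2 (PUSH -24): [7, -24]
step 3 (PUSH 30): [7, -24, 30]
step 4 (PUSH -21): [7, -24, 30, -21]
step 5 (ADD): [7, -24, 9]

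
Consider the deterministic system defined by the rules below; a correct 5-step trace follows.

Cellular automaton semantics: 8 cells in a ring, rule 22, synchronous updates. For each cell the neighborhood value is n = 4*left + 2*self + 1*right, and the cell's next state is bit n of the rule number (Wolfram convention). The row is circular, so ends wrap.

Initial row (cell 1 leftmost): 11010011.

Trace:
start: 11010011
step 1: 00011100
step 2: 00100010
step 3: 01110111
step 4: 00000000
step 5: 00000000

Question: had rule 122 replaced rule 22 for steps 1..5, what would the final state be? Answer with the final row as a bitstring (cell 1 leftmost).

(re-executing steps 1..5 under rule 122; state before step 1: 11010011)
step 1: 01101110
step 2: 11111011
step 3: 00001110
step 4: 00011011
step 5: 10111111

10111111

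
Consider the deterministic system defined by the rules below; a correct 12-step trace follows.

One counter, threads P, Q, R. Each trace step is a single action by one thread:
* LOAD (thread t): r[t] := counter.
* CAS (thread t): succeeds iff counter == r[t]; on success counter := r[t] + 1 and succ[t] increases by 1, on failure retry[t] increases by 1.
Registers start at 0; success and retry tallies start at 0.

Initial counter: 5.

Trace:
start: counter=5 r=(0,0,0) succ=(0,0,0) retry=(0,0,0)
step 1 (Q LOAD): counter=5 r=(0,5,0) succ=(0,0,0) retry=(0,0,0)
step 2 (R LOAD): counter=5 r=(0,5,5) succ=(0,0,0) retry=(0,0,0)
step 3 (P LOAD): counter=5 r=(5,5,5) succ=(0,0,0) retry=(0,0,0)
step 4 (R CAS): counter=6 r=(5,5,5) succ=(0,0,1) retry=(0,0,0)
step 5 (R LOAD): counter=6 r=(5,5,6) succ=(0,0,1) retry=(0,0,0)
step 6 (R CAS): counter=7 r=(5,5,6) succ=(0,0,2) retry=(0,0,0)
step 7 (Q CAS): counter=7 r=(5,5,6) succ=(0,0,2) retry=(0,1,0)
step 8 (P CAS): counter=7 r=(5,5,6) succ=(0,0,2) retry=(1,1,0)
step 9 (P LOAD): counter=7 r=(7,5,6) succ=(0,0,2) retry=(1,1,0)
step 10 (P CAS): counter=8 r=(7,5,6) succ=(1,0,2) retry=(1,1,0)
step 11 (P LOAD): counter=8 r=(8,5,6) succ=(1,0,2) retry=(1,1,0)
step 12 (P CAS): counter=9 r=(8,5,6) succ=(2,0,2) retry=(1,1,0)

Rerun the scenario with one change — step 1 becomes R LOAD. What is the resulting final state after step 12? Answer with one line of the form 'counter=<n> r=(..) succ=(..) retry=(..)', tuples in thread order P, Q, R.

(re-executing from step 1 with the substitution; state before step 1: counter=5 r=(0,0,0) succ=(0,0,0) retry=(0,0,0))
step 1 (R LOAD): counter=5 r=(0,0,5) succ=(0,0,0) retry=(0,0,0)
step 2 (R LOAD): counter=5 r=(0,0,5) succ=(0,0,0) retry=(0,0,0)
step 3 (P LOAD): counter=5 r=(5,0,5) succ=(0,0,0) retry=(0,0,0)
step 4 (R CAS): counter=6 r=(5,0,5) succ=(0,0,1) retry=(0,0,0)
step 5 (R LOAD): counter=6 r=(5,0,6) succ=(0,0,1) retry=(0,0,0)
step 6 (R CAS): counter=7 r=(5,0,6) succ=(0,0,2) retry=(0,0,0)
step 7 (Q CAS): counter=7 r=(5,0,6) succ=(0,0,2) retry=(0,1,0)
step 8 (P CAS): counter=7 r=(5,0,6) succ=(0,0,2) retry=(1,1,0)
step 9 (P LOAD): counter=7 r=(7,0,6) succ=(0,0,2) retry=(1,1,0)
step 10 (P CAS): counter=8 r=(7,0,6) succ=(1,0,2) retry=(1,1,0)
step 11 (P LOAD): counter=8 r=(8,0,6) succ=(1,0,2) retry=(1,1,0)
step 12 (P CAS): counter=9 r=(8,0,6) succ=(2,0,2) retry=(1,1,0)

counter=9 r=(8,0,6) succ=(2,0,2) retry=(1,1,0)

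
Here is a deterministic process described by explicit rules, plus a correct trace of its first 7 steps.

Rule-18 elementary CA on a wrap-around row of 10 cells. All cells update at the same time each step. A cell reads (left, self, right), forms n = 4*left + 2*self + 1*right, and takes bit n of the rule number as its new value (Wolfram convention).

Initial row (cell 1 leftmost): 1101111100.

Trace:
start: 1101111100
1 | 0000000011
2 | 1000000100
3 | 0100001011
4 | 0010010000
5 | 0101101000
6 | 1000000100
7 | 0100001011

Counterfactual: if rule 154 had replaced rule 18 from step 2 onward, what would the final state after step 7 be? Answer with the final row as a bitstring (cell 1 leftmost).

(re-executing steps 2..7 under rule 154; state before step 2: 0000000011)
2 | 1000000110
3 | 0100001100
4 | 1010011010
5 | 0001110000
6 | 0011101000
7 | 0111000100

0111000100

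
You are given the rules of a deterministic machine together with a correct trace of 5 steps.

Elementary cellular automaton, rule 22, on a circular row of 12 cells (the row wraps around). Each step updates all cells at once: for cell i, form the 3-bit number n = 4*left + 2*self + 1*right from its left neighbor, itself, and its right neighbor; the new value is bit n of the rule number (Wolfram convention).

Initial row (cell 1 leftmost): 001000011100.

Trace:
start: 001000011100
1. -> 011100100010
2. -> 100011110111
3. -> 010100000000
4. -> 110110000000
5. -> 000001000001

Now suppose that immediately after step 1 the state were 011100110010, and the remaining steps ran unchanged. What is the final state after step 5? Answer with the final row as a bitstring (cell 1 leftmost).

state after step 1 := 011100110010
2. -> 100011001111
3. -> 010100110000
4. -> 110111001000
5. -> 000000111101

000000111101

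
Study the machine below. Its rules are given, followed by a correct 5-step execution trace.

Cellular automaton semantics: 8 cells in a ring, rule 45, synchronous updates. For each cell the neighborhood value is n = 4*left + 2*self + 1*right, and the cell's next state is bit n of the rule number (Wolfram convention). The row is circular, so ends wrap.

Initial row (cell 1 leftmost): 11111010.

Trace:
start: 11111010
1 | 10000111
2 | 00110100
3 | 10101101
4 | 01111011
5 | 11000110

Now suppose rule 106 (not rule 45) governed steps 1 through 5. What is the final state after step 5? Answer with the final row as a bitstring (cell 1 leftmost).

(re-executing steps 1..5 under rule 106; state before step 1: 11111010)
1 | 10001101
2 | 10011111
3 | 10110000
4 | 01110001
5 | 11010010

11010010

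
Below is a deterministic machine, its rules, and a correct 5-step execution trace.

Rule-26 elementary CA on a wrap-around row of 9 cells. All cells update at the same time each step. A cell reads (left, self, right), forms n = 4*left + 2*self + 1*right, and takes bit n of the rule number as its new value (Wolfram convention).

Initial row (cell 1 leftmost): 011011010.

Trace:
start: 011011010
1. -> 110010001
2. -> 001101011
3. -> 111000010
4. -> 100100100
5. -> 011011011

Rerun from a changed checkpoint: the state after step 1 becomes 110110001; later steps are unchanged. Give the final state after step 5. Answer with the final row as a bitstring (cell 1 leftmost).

state after step 1 := 110110001
2. -> 000101011
3. -> 101000010
4. -> 000100100
5. -> 001011010

001011010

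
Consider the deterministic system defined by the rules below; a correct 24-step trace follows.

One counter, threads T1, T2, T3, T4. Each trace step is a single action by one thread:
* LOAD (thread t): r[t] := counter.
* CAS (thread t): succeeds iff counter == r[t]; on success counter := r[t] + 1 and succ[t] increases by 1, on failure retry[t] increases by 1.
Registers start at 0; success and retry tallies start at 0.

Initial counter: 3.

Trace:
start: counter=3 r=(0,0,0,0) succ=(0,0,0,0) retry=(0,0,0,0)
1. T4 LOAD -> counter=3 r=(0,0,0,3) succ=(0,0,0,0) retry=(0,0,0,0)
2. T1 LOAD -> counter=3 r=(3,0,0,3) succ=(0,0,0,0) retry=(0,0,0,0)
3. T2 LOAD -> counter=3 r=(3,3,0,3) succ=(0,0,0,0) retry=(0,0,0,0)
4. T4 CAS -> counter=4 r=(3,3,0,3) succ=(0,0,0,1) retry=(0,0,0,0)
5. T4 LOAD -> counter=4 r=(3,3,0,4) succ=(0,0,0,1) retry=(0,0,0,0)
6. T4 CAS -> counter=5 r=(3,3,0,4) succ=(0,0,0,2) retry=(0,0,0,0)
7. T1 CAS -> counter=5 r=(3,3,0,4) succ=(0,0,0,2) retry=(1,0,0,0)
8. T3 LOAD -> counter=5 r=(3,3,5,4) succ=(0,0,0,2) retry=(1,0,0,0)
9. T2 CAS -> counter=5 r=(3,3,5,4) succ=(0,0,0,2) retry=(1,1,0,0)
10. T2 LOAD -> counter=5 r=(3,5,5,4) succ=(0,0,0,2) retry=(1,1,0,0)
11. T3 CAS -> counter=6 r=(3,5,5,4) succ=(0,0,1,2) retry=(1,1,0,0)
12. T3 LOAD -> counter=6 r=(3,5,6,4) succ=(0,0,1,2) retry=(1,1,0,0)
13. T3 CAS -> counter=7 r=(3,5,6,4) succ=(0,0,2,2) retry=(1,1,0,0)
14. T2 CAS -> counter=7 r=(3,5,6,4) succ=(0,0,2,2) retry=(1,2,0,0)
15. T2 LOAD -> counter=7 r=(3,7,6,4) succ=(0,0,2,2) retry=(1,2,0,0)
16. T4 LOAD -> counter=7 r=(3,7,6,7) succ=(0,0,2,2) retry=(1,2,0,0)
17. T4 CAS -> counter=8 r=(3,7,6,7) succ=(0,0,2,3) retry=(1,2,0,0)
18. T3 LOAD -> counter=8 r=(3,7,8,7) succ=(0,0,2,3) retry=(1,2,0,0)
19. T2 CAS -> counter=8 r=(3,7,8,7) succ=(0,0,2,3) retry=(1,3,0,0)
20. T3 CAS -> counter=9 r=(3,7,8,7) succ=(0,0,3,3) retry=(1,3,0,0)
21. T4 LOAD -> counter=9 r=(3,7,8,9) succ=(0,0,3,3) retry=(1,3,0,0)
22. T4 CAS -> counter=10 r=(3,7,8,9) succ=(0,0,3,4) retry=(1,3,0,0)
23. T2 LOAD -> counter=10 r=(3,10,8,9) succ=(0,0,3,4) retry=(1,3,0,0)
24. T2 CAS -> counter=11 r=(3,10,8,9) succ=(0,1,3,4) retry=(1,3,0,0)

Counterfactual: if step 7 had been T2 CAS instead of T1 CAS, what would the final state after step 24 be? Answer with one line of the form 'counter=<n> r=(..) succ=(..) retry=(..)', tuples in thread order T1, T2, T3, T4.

(re-executing from step 7 with the substitution; state before step 7: counter=5 r=(3,3,0,4) succ=(0,0,0,2) retry=(0,0,0,0))
7. T2 CAS -> counter=5 r=(3,3,0,4) succ=(0,0,0,2) retry=(0,1,0,0)
8. T3 LOAD -> counter=5 r=(3,3,5,4) succ=(0,0,0,2) retry=(0,1,0,0)
9. T2 CAS -> counter=5 r=(3,3,5,4) succ=(0,0,0,2) retry=(0,2,0,0)
10. T2 LOAD -> counter=5 r=(3,5,5,4) succ=(0,0,0,2) retry=(0,2,0,0)
11. T3 CAS -> counter=6 r=(3,5,5,4) succ=(0,0,1,2) retry=(0,2,0,0)
12. T3 LOAD -> counter=6 r=(3,5,6,4) succ=(0,0,1,2) retry=(0,2,0,0)
13. T3 CAS -> counter=7 r=(3,5,6,4) succ=(0,0,2,2) retry=(0,2,0,0)
14. T2 CAS -> counter=7 r=(3,5,6,4) succ=(0,0,2,2) retry=(0,3,0,0)
15. T2 LOAD -> counter=7 r=(3,7,6,4) succ=(0,0,2,2) retry=(0,3,0,0)
16. T4 LOAD -> counter=7 r=(3,7,6,7) succ=(0,0,2,2) retry=(0,3,0,0)
17. T4 CAS -> counter=8 r=(3,7,6,7) succ=(0,0,2,3) retry=(0,3,0,0)
18. T3 LOAD -> counter=8 r=(3,7,8,7) succ=(0,0,2,3) retry=(0,3,0,0)
19. T2 CAS -> counter=8 r=(3,7,8,7) succ=(0,0,2,3) retry=(0,4,0,0)
20. T3 CAS -> counter=9 r=(3,7,8,7) succ=(0,0,3,3) retry=(0,4,0,0)
21. T4 LOAD -> counter=9 r=(3,7,8,9) succ=(0,0,3,3) retry=(0,4,0,0)
22. T4 CAS -> counter=10 r=(3,7,8,9) succ=(0,0,3,4) retry=(0,4,0,0)
23. T2 LOAD -> counter=10 r=(3,10,8,9) succ=(0,0,3,4) retry=(0,4,0,0)
24. T2 CAS -> counter=11 r=(3,10,8,9) succ=(0,1,3,4) retry=(0,4,0,0)

counter=11 r=(3,10,8,9) succ=(0,1,3,4) retry=(0,4,0,0)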